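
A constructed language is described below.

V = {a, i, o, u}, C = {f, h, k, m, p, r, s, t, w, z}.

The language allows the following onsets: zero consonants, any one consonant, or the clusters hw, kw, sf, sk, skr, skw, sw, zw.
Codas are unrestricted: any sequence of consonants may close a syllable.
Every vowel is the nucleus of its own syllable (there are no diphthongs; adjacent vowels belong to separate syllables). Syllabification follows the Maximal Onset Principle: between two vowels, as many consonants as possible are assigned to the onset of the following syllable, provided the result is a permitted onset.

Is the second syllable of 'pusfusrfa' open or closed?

closed

Nuclei (vowels): u, u, a → 3 syllables.
σ1/σ2 boundary: /sf/ — entire cluster is a permitted onset → onset /sf/, coda ∅.
σ2/σ3 boundary: /srf/ splits as /sr/ + /f/ (/f/ is the longest suffix that is a licit onset).
Syllabification: pu.sfusr.fa.
Syllable 2 is /sfusr/ with coda /sr/, so it is closed.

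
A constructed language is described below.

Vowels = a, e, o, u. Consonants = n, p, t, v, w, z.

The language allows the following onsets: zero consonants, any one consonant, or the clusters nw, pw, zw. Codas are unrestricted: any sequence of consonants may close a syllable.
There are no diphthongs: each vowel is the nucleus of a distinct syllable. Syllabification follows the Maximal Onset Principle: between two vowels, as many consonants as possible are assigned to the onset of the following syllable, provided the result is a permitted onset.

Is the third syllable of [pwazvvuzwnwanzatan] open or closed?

closed

Nuclei (vowels): a, u, a, a, a → 5 syllables.
/a…u/ gap (V1→V2): /zvv/; trying suffixes from longest down, /v/ is the first permitted one, so coda /zv/ | onset /v/.
/u…a/ gap (V2→V3): /zwnw/ splits as /zw/ + /nw/ (/nw/ is the longest suffix that is a licit onset).
/a…a/ gap (V3→V4): /nz/ splits as /n/ + /z/ (/z/ is the longest suffix that is a licit onset).
/a…a/ gap (V4→V5): just /t/ — single C goes to the following onset.
Syllabification: pwazv.vuzw.nwan.za.tan.
Syllable 3 is /nwan/ with coda /n/, so it is closed.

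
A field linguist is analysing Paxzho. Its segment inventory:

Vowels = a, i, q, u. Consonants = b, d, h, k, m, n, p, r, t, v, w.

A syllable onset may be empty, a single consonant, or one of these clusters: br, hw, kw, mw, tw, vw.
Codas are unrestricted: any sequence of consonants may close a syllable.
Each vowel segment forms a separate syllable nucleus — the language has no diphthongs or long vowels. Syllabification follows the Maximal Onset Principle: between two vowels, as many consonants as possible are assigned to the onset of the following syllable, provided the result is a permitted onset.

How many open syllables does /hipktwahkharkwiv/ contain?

The vowels are i, a, a, i — 4 nuclei, so 4 syllables.
σ1/σ2 boundary: /pktw/; trying suffixes from longest down, /tw/ is the first permitted one, so coda /pk/ | onset /tw/.
σ2/σ3 boundary: /hkh/ — longest licit onset from the right is /h/, leaving /hk/ as coda.
σ3/σ4 boundary: cluster /rkw/ — the longest permitted-onset suffix is /kw/; onset = /kw/, preceding coda = /r/.
Putting it together: hipk.twahk.har.kwiv.
Classifying each syllable: /hipk/ (closed), /twahk/ (closed), /har/ (closed), /kwiv/ (closed).
Open syllables: 0.

0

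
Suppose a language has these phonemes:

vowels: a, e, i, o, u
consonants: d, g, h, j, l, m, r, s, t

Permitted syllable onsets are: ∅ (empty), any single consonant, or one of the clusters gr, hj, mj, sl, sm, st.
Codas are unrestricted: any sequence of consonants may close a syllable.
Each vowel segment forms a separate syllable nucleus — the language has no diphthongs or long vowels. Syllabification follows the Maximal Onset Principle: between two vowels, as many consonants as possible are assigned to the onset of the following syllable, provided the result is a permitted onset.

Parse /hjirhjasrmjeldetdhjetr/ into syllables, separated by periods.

hjir.hjasr.mjel.detd.hjetr

Nuclei (vowels): i, a, e, e, e → 5 syllables.
/i…a/ gap (V1→V2): cluster /rhj/ — the longest permitted-onset suffix is /hj/; onset = /hj/, preceding coda = /r/.
/a…e/ gap (V2→V3): /srmj/; trying suffixes from longest down, /mj/ is the first permitted one, so coda /sr/ | onset /mj/.
/e…e/ gap (V3→V4): /ld/ — longest licit onset from the right is /d/, leaving /l/ as coda.
/e…e/ gap (V4→V5): cluster /tdhj/ — the longest permitted-onset suffix is /hj/; onset = /hj/, preceding coda = /td/.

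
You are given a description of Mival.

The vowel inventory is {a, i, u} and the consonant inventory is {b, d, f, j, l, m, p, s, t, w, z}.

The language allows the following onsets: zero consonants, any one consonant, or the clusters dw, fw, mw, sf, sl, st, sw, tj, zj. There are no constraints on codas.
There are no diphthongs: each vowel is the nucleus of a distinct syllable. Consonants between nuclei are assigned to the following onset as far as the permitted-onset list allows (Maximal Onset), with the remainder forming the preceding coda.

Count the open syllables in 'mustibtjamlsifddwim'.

1

Nuclei (vowels): u, i, a, i, i → 5 syllables.
Between /u/ (V1) and /i/ (V2): cluster /st/ — /st/ is itself a permitted onset, so the whole cluster goes right; preceding coda = ∅.
Between /i/ (V2) and /a/ (V3): cluster /btj/ — the longest permitted-onset suffix is /tj/; onset = /tj/, preceding coda = /b/.
Between /a/ (V3) and /i/ (V4): /mls/ splits as /ml/ + /s/ (/s/ is the longest suffix that is a licit onset).
Between /i/ (V4) and /i/ (V5): /fddw/ — longest licit onset from the right is /dw/, leaving /fd/ as coda.
Syllabification: mu.stib.tjaml.sifd.dwim.
Classifying each syllable: /mu/ (open), /stib/ (closed), /tjaml/ (closed), /sifd/ (closed), /dwim/ (closed).
Open syllables: 1.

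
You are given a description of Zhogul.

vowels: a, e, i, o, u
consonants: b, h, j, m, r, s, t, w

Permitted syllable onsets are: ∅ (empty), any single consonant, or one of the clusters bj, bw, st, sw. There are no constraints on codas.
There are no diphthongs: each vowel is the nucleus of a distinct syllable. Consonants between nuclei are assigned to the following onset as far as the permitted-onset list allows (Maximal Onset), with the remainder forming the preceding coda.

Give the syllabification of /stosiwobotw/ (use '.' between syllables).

sto.si.wo.botw

The vowels are o, i, o, o — 4 nuclei, so 4 syllables.
Between /o/ (V1) and /i/ (V2): just /s/ — single C goes to the following onset.
Between /i/ (V2) and /o/ (V3): just /w/ — single C goes to the following onset.
Between /o/ (V3) and /o/ (V4): /b/ is a single consonant, so it becomes the next onset.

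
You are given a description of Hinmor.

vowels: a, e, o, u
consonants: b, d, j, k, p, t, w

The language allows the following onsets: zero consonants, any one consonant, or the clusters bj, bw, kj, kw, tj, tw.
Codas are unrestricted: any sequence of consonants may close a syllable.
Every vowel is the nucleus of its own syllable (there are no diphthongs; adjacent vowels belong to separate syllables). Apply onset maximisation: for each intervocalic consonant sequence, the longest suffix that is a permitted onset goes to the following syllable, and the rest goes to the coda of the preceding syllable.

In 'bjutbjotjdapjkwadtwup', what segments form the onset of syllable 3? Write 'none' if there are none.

Vowels present: u, o, a, a, u; each is a nucleus, giving 5 syllables.
σ1/σ2 boundary: /tbj/ — longest licit onset from the right is /bj/, leaving /t/ as coda.
σ2/σ3 boundary: cluster /tjd/ — the longest permitted-onset suffix is /d/; onset = /d/, preceding coda = /tj/.
σ3/σ4 boundary: /pjkw/ — longest licit onset from the right is /kw/, leaving /pj/ as coda.
σ4/σ5 boundary: cluster /dtw/ — the longest permitted-onset suffix is /tw/; onset = /tw/, preceding coda = /d/.
Putting it together: bjut.bjotj.dapj.kwad.twup.
Syllable 3 is /dapj/: onset /d/, nucleus /a/, coda /pj/.

d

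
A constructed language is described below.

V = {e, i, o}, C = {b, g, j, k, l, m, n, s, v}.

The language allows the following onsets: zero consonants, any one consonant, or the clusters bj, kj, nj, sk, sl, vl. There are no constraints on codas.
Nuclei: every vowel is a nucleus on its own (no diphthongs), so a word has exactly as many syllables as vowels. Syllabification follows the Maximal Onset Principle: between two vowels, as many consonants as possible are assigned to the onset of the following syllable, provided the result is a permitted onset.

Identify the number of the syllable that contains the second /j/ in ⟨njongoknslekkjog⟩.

4

Nuclei (vowels): o, o, e, o → 4 syllables.
V1 /o/ – V2 /o/: /ng/ splits as /n/ + /g/ (/g/ is the longest suffix that is a licit onset).
V2 /o/ – V3 /e/: cluster /knsl/ — the longest permitted-onset suffix is /sl/; onset = /sl/, preceding coda = /kn/.
V3 /e/ – V4 /o/: /kkj/ — longest licit onset from the right is /kj/, leaving /k/ as coda.
Putting it together: njon.gokn.slek.kjog.
The second /j/ is in the onset of syllable 4 (/kjog/).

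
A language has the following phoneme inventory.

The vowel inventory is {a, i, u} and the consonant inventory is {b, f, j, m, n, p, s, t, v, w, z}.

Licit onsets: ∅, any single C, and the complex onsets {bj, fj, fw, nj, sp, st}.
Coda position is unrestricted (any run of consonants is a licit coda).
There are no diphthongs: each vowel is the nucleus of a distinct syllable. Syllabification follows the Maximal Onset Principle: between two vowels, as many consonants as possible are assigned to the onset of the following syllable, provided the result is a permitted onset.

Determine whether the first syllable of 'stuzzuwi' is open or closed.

closed

Nuclei (vowels): u, u, i → 3 syllables.
/u…u/ gap (V1→V2): /zz/ splits as /z/ + /z/ (/z/ is the longest suffix that is a licit onset).
/u…i/ gap (V2→V3): /w/ is a single consonant, so it becomes the next onset.
So the parse is stuz.zu.wi.
Syllable 1 is /stuz/ with coda /z/, so it is closed.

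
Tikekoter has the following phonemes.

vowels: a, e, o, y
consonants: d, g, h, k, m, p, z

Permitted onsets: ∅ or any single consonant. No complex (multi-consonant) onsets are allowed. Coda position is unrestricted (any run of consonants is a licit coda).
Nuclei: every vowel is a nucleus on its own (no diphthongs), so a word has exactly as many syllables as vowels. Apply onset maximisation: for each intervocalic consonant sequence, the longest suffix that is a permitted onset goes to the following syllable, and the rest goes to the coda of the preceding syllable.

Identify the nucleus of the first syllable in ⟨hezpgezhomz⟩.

Vowels present: e, e, o; each is a nucleus, giving 3 syllables.
The first nucleus (vowel 1 from the left) is /e/.

e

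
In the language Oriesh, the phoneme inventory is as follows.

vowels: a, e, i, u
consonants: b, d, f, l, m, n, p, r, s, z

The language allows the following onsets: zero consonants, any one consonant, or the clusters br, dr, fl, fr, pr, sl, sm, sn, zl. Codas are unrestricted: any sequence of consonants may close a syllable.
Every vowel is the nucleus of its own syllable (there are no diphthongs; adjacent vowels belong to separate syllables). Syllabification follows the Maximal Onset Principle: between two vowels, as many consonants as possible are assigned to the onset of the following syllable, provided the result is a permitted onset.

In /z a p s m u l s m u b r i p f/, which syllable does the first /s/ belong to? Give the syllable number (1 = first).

The vowels are a, u, u, i — 4 nuclei, so 4 syllables.
/a…u/ gap (V1→V2): cluster /psm/ — the longest permitted-onset suffix is /sm/; onset = /sm/, preceding coda = /p/.
/u…u/ gap (V2→V3): /lsm/ splits as /l/ + /sm/ (/sm/ is the longest suffix that is a licit onset).
/u…i/ gap (V3→V4): cluster /br/ — /br/ is itself a permitted onset, so the whole cluster goes right; preceding coda = ∅.
Syllabification: zap.smul.smu.bripf.
The first /s/ is in the onset of syllable 2 (/smul/).

2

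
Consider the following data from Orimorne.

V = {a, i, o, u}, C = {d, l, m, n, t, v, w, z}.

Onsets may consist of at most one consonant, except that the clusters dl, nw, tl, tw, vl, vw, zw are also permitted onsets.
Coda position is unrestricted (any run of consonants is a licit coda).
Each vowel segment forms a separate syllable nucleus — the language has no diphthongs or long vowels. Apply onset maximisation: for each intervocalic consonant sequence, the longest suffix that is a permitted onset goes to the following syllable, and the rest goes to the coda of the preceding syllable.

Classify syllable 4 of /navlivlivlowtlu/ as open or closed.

Nuclei (vowels): a, i, i, o, u → 5 syllables.
σ1/σ2 boundary: cluster /vl/ — /vl/ is itself a permitted onset, so the whole cluster goes right; preceding coda = ∅.
σ2/σ3 boundary: /vl/ — entire cluster is a permitted onset → onset /vl/, coda ∅.
σ3/σ4 boundary: /vl/ — entire cluster is a permitted onset → onset /vl/, coda ∅.
σ4/σ5 boundary: cluster /wtl/ — the longest permitted-onset suffix is /tl/; onset = /tl/, preceding coda = /w/.
So the parse is na.vli.vli.vlow.tlu.
Syllable 4 is /vlow/ with coda /w/, so it is closed.

closed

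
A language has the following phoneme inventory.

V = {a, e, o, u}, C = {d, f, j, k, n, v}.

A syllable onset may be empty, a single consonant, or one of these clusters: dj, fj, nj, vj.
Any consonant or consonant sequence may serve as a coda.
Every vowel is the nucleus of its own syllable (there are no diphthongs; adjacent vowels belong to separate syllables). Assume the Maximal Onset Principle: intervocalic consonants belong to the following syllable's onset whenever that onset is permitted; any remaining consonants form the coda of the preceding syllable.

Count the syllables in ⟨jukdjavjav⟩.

Vowels present: u, a, a; each is a nucleus, giving 3 syllables.

3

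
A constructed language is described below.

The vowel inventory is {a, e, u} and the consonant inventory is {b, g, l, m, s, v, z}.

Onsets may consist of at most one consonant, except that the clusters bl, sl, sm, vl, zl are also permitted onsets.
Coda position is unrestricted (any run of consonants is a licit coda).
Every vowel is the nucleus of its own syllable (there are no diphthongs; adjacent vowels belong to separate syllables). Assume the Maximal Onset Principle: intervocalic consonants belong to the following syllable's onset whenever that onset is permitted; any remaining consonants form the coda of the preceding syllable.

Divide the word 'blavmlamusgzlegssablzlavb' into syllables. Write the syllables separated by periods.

Nuclei (vowels): a, a, u, e, a, a → 6 syllables.
/a…a/ gap (V1→V2): /vml/; trying suffixes from longest down, /l/ is the first permitted one, so coda /vm/ | onset /l/.
/a…u/ gap (V2→V3): just /m/ — single C goes to the following onset.
/u…e/ gap (V3→V4): /sgzl/; trying suffixes from longest down, /zl/ is the first permitted one, so coda /sg/ | onset /zl/.
/e…a/ gap (V4→V5): cluster /gss/ — the longest permitted-onset suffix is /s/; onset = /s/, preceding coda = /gs/.
/a…a/ gap (V5→V6): /blzl/ — longest licit onset from the right is /zl/, leaving /bl/ as coda.

blavm.la.musg.zlegs.sabl.zlavb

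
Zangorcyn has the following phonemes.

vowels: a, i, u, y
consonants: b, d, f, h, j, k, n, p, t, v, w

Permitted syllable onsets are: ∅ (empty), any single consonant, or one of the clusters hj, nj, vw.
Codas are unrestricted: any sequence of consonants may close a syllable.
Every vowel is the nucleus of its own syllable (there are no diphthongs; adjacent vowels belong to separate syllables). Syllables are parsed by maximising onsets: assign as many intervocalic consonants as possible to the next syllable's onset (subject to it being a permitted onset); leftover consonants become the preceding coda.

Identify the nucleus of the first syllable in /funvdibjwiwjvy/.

u

Nuclei (vowels): u, i, i, y → 4 syllables.
The first nucleus (vowel 1 from the left) is /u/.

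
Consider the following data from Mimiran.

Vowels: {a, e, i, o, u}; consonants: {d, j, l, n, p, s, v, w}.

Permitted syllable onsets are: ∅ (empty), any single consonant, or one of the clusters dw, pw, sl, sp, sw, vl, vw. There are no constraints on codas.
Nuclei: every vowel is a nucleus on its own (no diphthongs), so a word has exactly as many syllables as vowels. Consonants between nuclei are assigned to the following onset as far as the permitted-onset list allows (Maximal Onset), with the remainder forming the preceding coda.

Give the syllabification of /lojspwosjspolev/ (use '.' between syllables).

lojs.pwosj.spo.lev

Vowels present: o, o, o, e; each is a nucleus, giving 4 syllables.
σ1/σ2 boundary: /jspw/ splits as /js/ + /pw/ (/pw/ is the longest suffix that is a licit onset).
σ2/σ3 boundary: /sjsp/ splits as /sj/ + /sp/ (/sp/ is the longest suffix that is a licit onset).
σ3/σ4 boundary: /l/ → onset of the next syllable (single consonants are always licit onsets).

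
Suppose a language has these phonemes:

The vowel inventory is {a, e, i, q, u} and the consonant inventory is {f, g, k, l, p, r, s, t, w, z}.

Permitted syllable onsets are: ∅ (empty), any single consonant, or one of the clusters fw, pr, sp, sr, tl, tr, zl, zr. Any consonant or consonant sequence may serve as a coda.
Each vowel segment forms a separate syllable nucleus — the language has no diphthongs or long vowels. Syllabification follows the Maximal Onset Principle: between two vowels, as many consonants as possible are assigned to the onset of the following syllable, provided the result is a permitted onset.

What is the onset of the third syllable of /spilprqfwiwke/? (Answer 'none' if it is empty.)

fw

The vowels are i, q, i, e — 4 nuclei, so 4 syllables.
Between /i/ (V1) and /q/ (V2): cluster /lpr/ — the longest permitted-onset suffix is /pr/; onset = /pr/, preceding coda = /l/.
Between /q/ (V2) and /i/ (V3): cluster /fw/ — /fw/ is itself a permitted onset, so the whole cluster goes right; preceding coda = ∅.
Between /i/ (V3) and /e/ (V4): /wk/ splits as /w/ + /k/ (/k/ is the longest suffix that is a licit onset).
Putting it together: spil.prq.fwiw.ke.
Syllable 3 is /fwiw/: onset /fw/, nucleus /i/, coda /w/.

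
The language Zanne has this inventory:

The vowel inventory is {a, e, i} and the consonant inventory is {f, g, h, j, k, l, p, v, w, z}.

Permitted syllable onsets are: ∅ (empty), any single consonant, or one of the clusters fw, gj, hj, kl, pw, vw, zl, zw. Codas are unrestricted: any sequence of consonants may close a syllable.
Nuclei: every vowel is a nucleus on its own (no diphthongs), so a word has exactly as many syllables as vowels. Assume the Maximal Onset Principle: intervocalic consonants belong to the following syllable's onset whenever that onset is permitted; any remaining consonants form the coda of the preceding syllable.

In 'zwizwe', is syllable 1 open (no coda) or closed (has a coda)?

open

Nuclei (vowels): i, e → 2 syllables.
Between /i/ (V1) and /e/ (V2): /zw/ — entire cluster is a permitted onset → onset /zw/, coda ∅.
Syllabification: zwi.zwe.
Syllable 1 is /zwi/; it ends in its nucleus with no coda, so it is open.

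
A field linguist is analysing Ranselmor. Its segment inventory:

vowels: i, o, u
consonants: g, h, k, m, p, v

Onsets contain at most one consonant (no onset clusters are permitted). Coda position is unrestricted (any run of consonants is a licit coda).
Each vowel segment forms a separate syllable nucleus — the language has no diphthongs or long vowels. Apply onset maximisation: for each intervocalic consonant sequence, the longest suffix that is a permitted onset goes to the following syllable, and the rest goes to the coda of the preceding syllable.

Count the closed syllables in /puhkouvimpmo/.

2

Vowels present: u, o, u, i, o; each is a nucleus, giving 5 syllables.
Between /u/ (V1) and /o/ (V2): cluster /hk/ — the longest permitted-onset suffix is /k/; onset = /k/, preceding coda = /h/.
Between /o/ (V2) and /u/ (V3): no consonants, so the boundary falls immediately after /o/.
Between /u/ (V3) and /i/ (V4): just /v/ — single C goes to the following onset.
Between /i/ (V4) and /o/ (V5): /mpm/ — longest licit onset from the right is /m/, leaving /mp/ as coda.
So the parse is puh.ko.u.vimp.mo.
Classifying each syllable: /puh/ (closed), /ko/ (open), /u/ (open), /vimp/ (closed), /mo/ (open).
Closed syllables: 2.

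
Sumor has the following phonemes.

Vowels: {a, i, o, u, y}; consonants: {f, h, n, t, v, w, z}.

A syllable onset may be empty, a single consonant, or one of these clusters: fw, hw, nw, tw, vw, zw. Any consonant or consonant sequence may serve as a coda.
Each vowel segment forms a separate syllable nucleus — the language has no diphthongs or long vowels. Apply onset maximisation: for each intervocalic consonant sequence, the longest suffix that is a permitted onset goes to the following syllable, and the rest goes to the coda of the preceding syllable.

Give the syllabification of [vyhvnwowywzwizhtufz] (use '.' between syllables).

Vowels present: y, o, y, i, u; each is a nucleus, giving 5 syllables.
σ1/σ2 boundary: /hvnw/ splits as /hv/ + /nw/ (/nw/ is the longest suffix that is a licit onset).
σ2/σ3 boundary: /w/ is a single consonant, so it becomes the next onset.
σ3/σ4 boundary: /wzw/ splits as /w/ + /zw/ (/zw/ is the longest suffix that is a licit onset).
σ4/σ5 boundary: cluster /zht/ — the longest permitted-onset suffix is /t/; onset = /t/, preceding coda = /zh/.

vyhv.nwo.wyw.zwizh.tufz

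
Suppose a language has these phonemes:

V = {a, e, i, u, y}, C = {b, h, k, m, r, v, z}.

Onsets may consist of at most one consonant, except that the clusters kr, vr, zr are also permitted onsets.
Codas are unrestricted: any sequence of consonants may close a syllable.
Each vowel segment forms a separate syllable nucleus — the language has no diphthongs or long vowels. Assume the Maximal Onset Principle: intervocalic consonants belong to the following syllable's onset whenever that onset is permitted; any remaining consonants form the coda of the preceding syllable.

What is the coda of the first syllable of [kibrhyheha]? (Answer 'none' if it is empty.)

Nuclei (vowels): i, y, e, a → 4 syllables.
V1 /i/ – V2 /y/: /brh/; trying suffixes from longest down, /h/ is the first permitted one, so coda /br/ | onset /h/.
V2 /y/ – V3 /e/: /h/ → onset of the next syllable (single consonants are always licit onsets).
V3 /e/ – V4 /a/: /h/ → onset of the next syllable (single consonants are always licit onsets).
Result: kibr.hy.he.ha.
Syllable 1 is /kibr/: onset /k/, nucleus /i/, coda /br/.

br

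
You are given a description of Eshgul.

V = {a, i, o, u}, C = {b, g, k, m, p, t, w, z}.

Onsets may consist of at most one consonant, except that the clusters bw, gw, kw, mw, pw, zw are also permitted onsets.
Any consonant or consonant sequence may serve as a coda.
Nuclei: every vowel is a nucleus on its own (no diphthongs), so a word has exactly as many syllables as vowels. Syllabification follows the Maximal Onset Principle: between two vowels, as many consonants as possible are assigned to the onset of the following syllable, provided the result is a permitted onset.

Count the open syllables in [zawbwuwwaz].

The vowels are a, u, a — 3 nuclei, so 3 syllables.
Between /a/ (V1) and /u/ (V2): /wbw/ — longest licit onset from the right is /bw/, leaving /w/ as coda.
Between /u/ (V2) and /a/ (V3): /ww/ splits as /w/ + /w/ (/w/ is the longest suffix that is a licit onset).
Syllabification: zaw.bwuw.waz.
Classifying each syllable: /zaw/ (closed), /bwuw/ (closed), /waz/ (closed).
Open syllables: 0.

0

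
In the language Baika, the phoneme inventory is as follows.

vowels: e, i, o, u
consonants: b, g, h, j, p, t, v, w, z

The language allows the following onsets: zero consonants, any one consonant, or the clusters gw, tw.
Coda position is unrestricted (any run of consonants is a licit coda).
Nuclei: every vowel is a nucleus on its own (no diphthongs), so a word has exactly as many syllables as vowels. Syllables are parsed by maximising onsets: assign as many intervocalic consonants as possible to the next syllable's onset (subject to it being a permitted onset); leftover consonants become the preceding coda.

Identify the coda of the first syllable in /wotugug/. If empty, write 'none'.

The vowels are o, u, u — 3 nuclei, so 3 syllables.
V1 /o/ – V2 /u/: /t/ → onset of the next syllable (single consonants are always licit onsets).
V2 /u/ – V3 /u/: /g/ → onset of the next syllable (single consonants are always licit onsets).
Putting it together: wo.tu.gug.
Syllable 1 is /wo/: onset /w/, nucleus /o/, coda ∅.

none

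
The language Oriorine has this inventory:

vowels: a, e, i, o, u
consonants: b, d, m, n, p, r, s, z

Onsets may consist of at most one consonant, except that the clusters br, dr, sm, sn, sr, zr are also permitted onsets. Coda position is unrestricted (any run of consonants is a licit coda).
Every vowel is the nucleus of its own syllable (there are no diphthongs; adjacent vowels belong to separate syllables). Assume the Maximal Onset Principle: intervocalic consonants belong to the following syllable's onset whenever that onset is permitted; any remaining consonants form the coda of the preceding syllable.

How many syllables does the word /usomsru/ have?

3

Nuclei (vowels): u, o, u → 3 syllables.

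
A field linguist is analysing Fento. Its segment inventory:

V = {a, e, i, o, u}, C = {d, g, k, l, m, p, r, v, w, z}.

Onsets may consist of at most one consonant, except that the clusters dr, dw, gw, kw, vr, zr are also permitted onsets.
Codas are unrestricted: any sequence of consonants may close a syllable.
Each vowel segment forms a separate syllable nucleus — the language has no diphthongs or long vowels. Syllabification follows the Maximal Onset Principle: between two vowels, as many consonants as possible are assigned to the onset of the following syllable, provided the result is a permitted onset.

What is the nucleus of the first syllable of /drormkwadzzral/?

o

Vowels present: o, a, a; each is a nucleus, giving 3 syllables.
The first nucleus (vowel 1 from the left) is /o/.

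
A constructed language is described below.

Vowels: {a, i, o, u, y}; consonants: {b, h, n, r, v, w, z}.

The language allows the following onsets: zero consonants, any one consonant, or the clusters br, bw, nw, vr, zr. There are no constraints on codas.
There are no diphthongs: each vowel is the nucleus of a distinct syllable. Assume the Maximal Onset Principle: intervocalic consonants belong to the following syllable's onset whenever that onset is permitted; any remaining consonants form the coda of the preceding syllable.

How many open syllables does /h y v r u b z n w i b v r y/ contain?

Nuclei (vowels): y, u, i, y → 4 syllables.
V1 /y/ – V2 /u/: /vr/ — entire cluster is a permitted onset → onset /vr/, coda ∅.
V2 /u/ – V3 /i/: /bznw/ splits as /bz/ + /nw/ (/nw/ is the longest suffix that is a licit onset).
V3 /i/ – V4 /y/: cluster /bvr/ — the longest permitted-onset suffix is /vr/; onset = /vr/, preceding coda = /b/.
Putting it together: hy.vrubz.nwib.vry.
Classifying each syllable: /hy/ (open), /vrubz/ (closed), /nwib/ (closed), /vry/ (open).
Open syllables: 2.

2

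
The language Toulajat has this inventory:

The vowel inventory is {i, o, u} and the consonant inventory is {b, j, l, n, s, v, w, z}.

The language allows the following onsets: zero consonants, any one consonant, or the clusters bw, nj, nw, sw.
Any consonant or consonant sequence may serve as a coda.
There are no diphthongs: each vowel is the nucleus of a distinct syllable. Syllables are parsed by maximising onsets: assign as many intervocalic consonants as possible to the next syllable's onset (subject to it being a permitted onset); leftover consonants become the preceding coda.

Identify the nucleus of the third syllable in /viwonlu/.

Vowels present: i, o, u; each is a nucleus, giving 3 syllables.
The third nucleus (vowel 3 from the left) is /u/.

u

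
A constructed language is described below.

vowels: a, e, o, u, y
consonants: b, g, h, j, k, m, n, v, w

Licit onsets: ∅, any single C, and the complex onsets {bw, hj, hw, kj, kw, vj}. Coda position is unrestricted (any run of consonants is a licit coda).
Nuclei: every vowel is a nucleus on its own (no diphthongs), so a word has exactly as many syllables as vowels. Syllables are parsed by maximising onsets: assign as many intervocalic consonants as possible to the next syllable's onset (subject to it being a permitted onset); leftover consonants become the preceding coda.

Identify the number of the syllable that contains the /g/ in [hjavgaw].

The vowels are a, a — 2 nuclei, so 2 syllables.
Between /a/ (V1) and /a/ (V2): cluster /vg/ — the longest permitted-onset suffix is /g/; onset = /g/, preceding coda = /v/.
Syllabification: hjav.gaw.
The /g/ is in the onset of syllable 2 (/gaw/).

2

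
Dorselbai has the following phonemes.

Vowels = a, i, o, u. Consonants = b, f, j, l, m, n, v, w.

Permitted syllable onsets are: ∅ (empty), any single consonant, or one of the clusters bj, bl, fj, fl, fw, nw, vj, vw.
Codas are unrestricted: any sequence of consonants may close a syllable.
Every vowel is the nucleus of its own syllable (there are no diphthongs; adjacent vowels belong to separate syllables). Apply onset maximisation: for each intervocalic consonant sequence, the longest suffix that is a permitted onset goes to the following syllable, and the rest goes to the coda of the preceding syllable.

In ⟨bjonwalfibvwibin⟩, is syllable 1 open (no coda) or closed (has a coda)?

Nuclei (vowels): o, a, i, i, i → 5 syllables.
σ1/σ2 boundary: /nw/ is a licit onset in full, so it all attaches to the next syllable.
σ2/σ3 boundary: cluster /lf/ — the longest permitted-onset suffix is /f/; onset = /f/, preceding coda = /l/.
σ3/σ4 boundary: /bvw/ splits as /b/ + /vw/ (/vw/ is the longest suffix that is a licit onset).
σ4/σ5 boundary: /b/ is a single consonant, so it becomes the next onset.
Result: bjo.nwal.fib.vwi.bin.
Syllable 1 is /bjo/; it ends in its nucleus with no coda, so it is open.

open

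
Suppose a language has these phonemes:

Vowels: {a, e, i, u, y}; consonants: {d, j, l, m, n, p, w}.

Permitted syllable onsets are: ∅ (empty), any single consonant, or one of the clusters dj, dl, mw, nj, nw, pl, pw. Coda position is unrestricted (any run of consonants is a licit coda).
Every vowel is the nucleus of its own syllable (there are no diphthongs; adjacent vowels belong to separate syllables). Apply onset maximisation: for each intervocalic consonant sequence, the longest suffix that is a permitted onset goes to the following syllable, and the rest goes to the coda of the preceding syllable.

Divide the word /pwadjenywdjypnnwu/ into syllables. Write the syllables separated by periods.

The vowels are a, e, y, y, u — 5 nuclei, so 5 syllables.
V1 /a/ – V2 /e/: /dj/ — entire cluster is a permitted onset → onset /dj/, coda ∅.
V2 /e/ – V3 /y/: /n/ is a single consonant, so it becomes the next onset.
V3 /y/ – V4 /y/: /wdj/ — longest licit onset from the right is /dj/, leaving /w/ as coda.
V4 /y/ – V5 /u/: /pnnw/ — longest licit onset from the right is /nw/, leaving /pn/ as coda.

pwa.dje.nyw.djypn.nwu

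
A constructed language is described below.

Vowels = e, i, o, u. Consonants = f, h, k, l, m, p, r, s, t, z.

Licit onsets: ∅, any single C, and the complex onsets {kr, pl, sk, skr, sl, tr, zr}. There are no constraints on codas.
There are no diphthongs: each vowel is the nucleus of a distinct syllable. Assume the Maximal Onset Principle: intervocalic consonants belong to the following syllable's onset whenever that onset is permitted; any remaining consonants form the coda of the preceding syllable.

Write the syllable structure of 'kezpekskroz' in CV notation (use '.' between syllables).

Vowels present: e, e, o; each is a nucleus, giving 3 syllables.
σ1/σ2 boundary: /zp/ — longest licit onset from the right is /p/, leaving /z/ as coda.
σ2/σ3 boundary: cluster /kskr/ — the longest permitted-onset suffix is /skr/; onset = /skr/, preceding coda = /k/.
Syllabification: kez.pek.skroz.
Mapping each syllable to C/V: /kez/ → CVC, /pek/ → CVC, /skroz/ → CCCVC.

CVC.CVC.CCCVC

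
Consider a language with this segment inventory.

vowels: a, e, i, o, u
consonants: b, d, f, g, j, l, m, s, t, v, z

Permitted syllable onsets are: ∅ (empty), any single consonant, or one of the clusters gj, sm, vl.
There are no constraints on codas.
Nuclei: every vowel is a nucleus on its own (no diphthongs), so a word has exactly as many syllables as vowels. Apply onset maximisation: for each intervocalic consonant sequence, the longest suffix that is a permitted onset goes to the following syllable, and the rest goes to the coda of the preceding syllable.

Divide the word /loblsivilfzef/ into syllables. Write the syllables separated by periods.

lobl.si.vilf.zef

Nuclei (vowels): o, i, i, e → 4 syllables.
/o…i/ gap (V1→V2): /bls/; trying suffixes from longest down, /s/ is the first permitted one, so coda /bl/ | onset /s/.
/i…i/ gap (V2→V3): /v/ → onset of the next syllable (single consonants are always licit onsets).
/i…e/ gap (V3→V4): /lfz/ — longest licit onset from the right is /z/, leaving /lf/ as coda.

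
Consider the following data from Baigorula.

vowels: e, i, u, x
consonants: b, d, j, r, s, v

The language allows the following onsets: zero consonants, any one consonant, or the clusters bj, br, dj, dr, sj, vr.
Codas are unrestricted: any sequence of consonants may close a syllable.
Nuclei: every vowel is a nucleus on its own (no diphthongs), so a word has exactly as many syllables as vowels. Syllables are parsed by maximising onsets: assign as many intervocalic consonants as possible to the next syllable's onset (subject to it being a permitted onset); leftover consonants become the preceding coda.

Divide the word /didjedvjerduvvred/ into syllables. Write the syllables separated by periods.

di.djedv.jer.duv.vred

Nuclei (vowels): i, e, e, u, e → 5 syllables.
Between /i/ (V1) and /e/ (V2): cluster /dj/ — /dj/ is itself a permitted onset, so the whole cluster goes right; preceding coda = ∅.
Between /e/ (V2) and /e/ (V3): /dvj/; trying suffixes from longest down, /j/ is the first permitted one, so coda /dv/ | onset /j/.
Between /e/ (V3) and /u/ (V4): /rd/ splits as /r/ + /d/ (/d/ is the longest suffix that is a licit onset).
Between /u/ (V4) and /e/ (V5): /vvr/; trying suffixes from longest down, /vr/ is the first permitted one, so coda /v/ | onset /vr/.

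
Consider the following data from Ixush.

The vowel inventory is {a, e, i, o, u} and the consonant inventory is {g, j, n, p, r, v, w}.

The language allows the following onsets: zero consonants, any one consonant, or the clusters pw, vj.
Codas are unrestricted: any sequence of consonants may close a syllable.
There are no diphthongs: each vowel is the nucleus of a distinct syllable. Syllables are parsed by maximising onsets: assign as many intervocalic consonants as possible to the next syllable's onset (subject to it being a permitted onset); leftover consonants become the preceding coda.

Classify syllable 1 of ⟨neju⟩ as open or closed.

Vowels present: e, u; each is a nucleus, giving 2 syllables.
Between /e/ (V1) and /u/ (V2): just /j/ — single C goes to the following onset.
Syllabification: ne.ju.
Syllable 1 is /ne/; it ends in its nucleus with no coda, so it is open.

open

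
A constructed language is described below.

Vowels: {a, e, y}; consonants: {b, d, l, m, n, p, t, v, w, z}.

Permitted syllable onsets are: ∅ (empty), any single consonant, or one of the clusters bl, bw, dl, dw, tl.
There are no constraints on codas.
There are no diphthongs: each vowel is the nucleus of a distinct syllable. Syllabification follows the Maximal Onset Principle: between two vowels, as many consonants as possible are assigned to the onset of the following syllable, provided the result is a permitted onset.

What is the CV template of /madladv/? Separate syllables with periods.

Nuclei (vowels): a, a → 2 syllables.
/a…a/ gap (V1→V2): /dl/ is a licit onset in full, so it all attaches to the next syllable.
Putting it together: ma.dladv.
Mapping each syllable to C/V: /ma/ → CV, /dladv/ → CCVCC.

CV.CCVCC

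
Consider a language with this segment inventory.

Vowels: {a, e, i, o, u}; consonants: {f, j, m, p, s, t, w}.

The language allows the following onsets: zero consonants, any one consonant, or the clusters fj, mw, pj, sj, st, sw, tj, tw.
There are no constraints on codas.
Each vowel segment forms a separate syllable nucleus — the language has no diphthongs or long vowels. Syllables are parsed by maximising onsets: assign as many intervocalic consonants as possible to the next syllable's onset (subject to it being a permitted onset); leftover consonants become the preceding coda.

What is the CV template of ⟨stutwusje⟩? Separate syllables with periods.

CCV.CCV.CCV

The vowels are u, u, e — 3 nuclei, so 3 syllables.
σ1/σ2 boundary: cluster /tw/ — /tw/ is itself a permitted onset, so the whole cluster goes right; preceding coda = ∅.
σ2/σ3 boundary: /sj/ — entire cluster is a permitted onset → onset /sj/, coda ∅.
Putting it together: stu.twu.sje.
Mapping each syllable to C/V: /stu/ → CCV, /twu/ → CCV, /sje/ → CCV.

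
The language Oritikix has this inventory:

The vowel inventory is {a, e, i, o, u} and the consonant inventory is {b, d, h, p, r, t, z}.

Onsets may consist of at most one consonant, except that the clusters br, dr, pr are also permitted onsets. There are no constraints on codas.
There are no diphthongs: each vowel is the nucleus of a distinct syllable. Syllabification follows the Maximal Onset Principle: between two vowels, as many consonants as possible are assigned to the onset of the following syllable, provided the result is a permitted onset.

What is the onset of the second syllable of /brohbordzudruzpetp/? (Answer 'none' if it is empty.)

The vowels are o, o, u, u, e — 5 nuclei, so 5 syllables.
V1 /o/ – V2 /o/: /hb/ — longest licit onset from the right is /b/, leaving /h/ as coda.
V2 /o/ – V3 /u/: /rdz/; trying suffixes from longest down, /z/ is the first permitted one, so coda /rd/ | onset /z/.
V3 /u/ – V4 /u/: cluster /dr/ — /dr/ is itself a permitted onset, so the whole cluster goes right; preceding coda = ∅.
V4 /u/ – V5 /e/: /zp/ — longest licit onset from the right is /p/, leaving /z/ as coda.
Result: broh.bord.zu.druz.petp.
Syllable 2 is /bord/: onset /b/, nucleus /o/, coda /rd/.

b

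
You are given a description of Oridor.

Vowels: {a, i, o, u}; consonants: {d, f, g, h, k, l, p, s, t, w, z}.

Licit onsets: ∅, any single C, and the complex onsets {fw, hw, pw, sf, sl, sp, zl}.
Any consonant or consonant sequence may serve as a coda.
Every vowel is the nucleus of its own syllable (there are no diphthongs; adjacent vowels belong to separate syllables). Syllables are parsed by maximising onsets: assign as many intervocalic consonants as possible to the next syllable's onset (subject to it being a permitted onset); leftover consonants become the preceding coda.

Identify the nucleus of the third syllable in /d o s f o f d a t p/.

a

The vowels are o, o, a — 3 nuclei, so 3 syllables.
The third nucleus (vowel 3 from the left) is /a/.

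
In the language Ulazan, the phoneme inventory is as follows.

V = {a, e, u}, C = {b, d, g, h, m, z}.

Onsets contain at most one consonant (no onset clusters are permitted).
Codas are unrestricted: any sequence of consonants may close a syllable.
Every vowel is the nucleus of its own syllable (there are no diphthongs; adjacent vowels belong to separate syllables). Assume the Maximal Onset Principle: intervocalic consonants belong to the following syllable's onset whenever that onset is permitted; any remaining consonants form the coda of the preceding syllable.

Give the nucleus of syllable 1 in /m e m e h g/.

Vowels present: e, e; each is a nucleus, giving 2 syllables.
The first nucleus (vowel 1 from the left) is /e/.

e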